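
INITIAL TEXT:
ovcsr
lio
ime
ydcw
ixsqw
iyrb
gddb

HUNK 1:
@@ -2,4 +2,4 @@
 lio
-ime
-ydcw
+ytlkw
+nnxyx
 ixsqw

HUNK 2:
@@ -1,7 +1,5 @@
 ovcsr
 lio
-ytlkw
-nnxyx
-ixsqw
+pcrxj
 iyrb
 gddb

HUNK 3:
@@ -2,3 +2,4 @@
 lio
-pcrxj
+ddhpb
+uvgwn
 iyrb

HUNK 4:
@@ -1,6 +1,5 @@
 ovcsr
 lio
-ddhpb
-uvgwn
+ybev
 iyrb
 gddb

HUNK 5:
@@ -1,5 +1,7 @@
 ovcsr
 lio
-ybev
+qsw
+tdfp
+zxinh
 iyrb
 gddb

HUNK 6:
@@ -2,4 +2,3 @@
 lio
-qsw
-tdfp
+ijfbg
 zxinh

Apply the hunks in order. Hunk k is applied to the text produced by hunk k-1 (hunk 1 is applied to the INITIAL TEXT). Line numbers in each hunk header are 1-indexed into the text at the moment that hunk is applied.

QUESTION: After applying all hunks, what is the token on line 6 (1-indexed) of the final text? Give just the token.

Answer: gddb

Derivation:
Hunk 1: at line 2 remove [ime,ydcw] add [ytlkw,nnxyx] -> 7 lines: ovcsr lio ytlkw nnxyx ixsqw iyrb gddb
Hunk 2: at line 1 remove [ytlkw,nnxyx,ixsqw] add [pcrxj] -> 5 lines: ovcsr lio pcrxj iyrb gddb
Hunk 3: at line 2 remove [pcrxj] add [ddhpb,uvgwn] -> 6 lines: ovcsr lio ddhpb uvgwn iyrb gddb
Hunk 4: at line 1 remove [ddhpb,uvgwn] add [ybev] -> 5 lines: ovcsr lio ybev iyrb gddb
Hunk 5: at line 1 remove [ybev] add [qsw,tdfp,zxinh] -> 7 lines: ovcsr lio qsw tdfp zxinh iyrb gddb
Hunk 6: at line 2 remove [qsw,tdfp] add [ijfbg] -> 6 lines: ovcsr lio ijfbg zxinh iyrb gddb
Final line 6: gddb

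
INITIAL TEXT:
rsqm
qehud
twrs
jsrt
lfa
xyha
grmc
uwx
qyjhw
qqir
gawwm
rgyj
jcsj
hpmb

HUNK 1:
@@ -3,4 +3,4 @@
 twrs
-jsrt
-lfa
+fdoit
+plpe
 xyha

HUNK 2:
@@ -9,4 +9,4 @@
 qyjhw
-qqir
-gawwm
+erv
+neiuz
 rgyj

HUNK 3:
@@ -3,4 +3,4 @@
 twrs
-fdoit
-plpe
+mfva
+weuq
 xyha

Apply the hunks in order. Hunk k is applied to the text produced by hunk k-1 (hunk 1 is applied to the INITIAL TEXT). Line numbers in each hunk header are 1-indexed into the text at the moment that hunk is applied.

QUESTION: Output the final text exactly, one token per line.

Hunk 1: at line 3 remove [jsrt,lfa] add [fdoit,plpe] -> 14 lines: rsqm qehud twrs fdoit plpe xyha grmc uwx qyjhw qqir gawwm rgyj jcsj hpmb
Hunk 2: at line 9 remove [qqir,gawwm] add [erv,neiuz] -> 14 lines: rsqm qehud twrs fdoit plpe xyha grmc uwx qyjhw erv neiuz rgyj jcsj hpmb
Hunk 3: at line 3 remove [fdoit,plpe] add [mfva,weuq] -> 14 lines: rsqm qehud twrs mfva weuq xyha grmc uwx qyjhw erv neiuz rgyj jcsj hpmb

Answer: rsqm
qehud
twrs
mfva
weuq
xyha
grmc
uwx
qyjhw
erv
neiuz
rgyj
jcsj
hpmb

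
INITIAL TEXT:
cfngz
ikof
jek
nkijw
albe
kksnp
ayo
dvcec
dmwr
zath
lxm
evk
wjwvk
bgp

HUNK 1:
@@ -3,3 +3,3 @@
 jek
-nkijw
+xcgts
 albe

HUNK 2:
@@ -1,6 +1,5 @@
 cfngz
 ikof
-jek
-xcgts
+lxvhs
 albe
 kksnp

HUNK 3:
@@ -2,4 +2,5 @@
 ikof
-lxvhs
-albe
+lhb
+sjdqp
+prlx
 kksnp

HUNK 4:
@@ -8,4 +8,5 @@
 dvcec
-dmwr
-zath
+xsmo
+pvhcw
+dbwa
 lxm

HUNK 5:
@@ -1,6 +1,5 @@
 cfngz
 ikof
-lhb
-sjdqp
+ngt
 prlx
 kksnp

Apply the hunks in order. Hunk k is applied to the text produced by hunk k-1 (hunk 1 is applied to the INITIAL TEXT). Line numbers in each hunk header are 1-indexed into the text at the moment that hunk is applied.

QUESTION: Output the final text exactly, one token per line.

Answer: cfngz
ikof
ngt
prlx
kksnp
ayo
dvcec
xsmo
pvhcw
dbwa
lxm
evk
wjwvk
bgp

Derivation:
Hunk 1: at line 3 remove [nkijw] add [xcgts] -> 14 lines: cfngz ikof jek xcgts albe kksnp ayo dvcec dmwr zath lxm evk wjwvk bgp
Hunk 2: at line 1 remove [jek,xcgts] add [lxvhs] -> 13 lines: cfngz ikof lxvhs albe kksnp ayo dvcec dmwr zath lxm evk wjwvk bgp
Hunk 3: at line 2 remove [lxvhs,albe] add [lhb,sjdqp,prlx] -> 14 lines: cfngz ikof lhb sjdqp prlx kksnp ayo dvcec dmwr zath lxm evk wjwvk bgp
Hunk 4: at line 8 remove [dmwr,zath] add [xsmo,pvhcw,dbwa] -> 15 lines: cfngz ikof lhb sjdqp prlx kksnp ayo dvcec xsmo pvhcw dbwa lxm evk wjwvk bgp
Hunk 5: at line 1 remove [lhb,sjdqp] add [ngt] -> 14 lines: cfngz ikof ngt prlx kksnp ayo dvcec xsmo pvhcw dbwa lxm evk wjwvk bgp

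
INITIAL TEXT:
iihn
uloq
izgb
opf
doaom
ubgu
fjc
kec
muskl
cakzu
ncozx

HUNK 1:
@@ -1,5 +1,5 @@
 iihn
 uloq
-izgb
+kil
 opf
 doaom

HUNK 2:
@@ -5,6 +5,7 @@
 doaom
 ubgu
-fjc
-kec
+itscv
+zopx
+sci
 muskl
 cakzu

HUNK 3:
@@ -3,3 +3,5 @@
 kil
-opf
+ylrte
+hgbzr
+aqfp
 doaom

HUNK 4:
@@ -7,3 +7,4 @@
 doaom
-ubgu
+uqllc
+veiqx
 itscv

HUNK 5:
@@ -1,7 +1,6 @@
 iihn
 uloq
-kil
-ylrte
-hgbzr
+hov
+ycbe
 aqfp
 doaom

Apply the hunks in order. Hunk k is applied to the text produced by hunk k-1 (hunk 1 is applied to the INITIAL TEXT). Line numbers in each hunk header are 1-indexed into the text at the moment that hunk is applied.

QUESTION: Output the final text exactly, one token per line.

Hunk 1: at line 1 remove [izgb] add [kil] -> 11 lines: iihn uloq kil opf doaom ubgu fjc kec muskl cakzu ncozx
Hunk 2: at line 5 remove [fjc,kec] add [itscv,zopx,sci] -> 12 lines: iihn uloq kil opf doaom ubgu itscv zopx sci muskl cakzu ncozx
Hunk 3: at line 3 remove [opf] add [ylrte,hgbzr,aqfp] -> 14 lines: iihn uloq kil ylrte hgbzr aqfp doaom ubgu itscv zopx sci muskl cakzu ncozx
Hunk 4: at line 7 remove [ubgu] add [uqllc,veiqx] -> 15 lines: iihn uloq kil ylrte hgbzr aqfp doaom uqllc veiqx itscv zopx sci muskl cakzu ncozx
Hunk 5: at line 1 remove [kil,ylrte,hgbzr] add [hov,ycbe] -> 14 lines: iihn uloq hov ycbe aqfp doaom uqllc veiqx itscv zopx sci muskl cakzu ncozx

Answer: iihn
uloq
hov
ycbe
aqfp
doaom
uqllc
veiqx
itscv
zopx
sci
muskl
cakzu
ncozx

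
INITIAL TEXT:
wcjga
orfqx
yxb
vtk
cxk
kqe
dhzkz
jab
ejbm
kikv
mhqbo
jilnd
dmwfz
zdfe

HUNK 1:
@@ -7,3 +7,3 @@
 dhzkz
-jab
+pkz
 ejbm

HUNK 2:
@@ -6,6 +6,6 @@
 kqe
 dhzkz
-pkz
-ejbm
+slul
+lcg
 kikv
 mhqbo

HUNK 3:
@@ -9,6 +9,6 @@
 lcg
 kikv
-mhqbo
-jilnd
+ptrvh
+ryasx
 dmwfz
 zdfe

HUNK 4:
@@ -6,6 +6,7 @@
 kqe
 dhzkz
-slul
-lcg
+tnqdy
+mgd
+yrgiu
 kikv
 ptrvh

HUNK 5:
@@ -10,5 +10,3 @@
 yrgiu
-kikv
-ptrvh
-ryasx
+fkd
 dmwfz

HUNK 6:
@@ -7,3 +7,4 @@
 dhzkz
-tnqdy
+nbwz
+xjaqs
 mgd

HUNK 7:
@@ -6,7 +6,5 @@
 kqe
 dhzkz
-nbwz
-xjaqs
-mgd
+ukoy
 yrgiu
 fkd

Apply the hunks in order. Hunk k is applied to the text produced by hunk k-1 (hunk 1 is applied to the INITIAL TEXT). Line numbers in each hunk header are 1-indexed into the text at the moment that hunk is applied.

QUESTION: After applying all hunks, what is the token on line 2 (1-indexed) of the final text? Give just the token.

Answer: orfqx

Derivation:
Hunk 1: at line 7 remove [jab] add [pkz] -> 14 lines: wcjga orfqx yxb vtk cxk kqe dhzkz pkz ejbm kikv mhqbo jilnd dmwfz zdfe
Hunk 2: at line 6 remove [pkz,ejbm] add [slul,lcg] -> 14 lines: wcjga orfqx yxb vtk cxk kqe dhzkz slul lcg kikv mhqbo jilnd dmwfz zdfe
Hunk 3: at line 9 remove [mhqbo,jilnd] add [ptrvh,ryasx] -> 14 lines: wcjga orfqx yxb vtk cxk kqe dhzkz slul lcg kikv ptrvh ryasx dmwfz zdfe
Hunk 4: at line 6 remove [slul,lcg] add [tnqdy,mgd,yrgiu] -> 15 lines: wcjga orfqx yxb vtk cxk kqe dhzkz tnqdy mgd yrgiu kikv ptrvh ryasx dmwfz zdfe
Hunk 5: at line 10 remove [kikv,ptrvh,ryasx] add [fkd] -> 13 lines: wcjga orfqx yxb vtk cxk kqe dhzkz tnqdy mgd yrgiu fkd dmwfz zdfe
Hunk 6: at line 7 remove [tnqdy] add [nbwz,xjaqs] -> 14 lines: wcjga orfqx yxb vtk cxk kqe dhzkz nbwz xjaqs mgd yrgiu fkd dmwfz zdfe
Hunk 7: at line 6 remove [nbwz,xjaqs,mgd] add [ukoy] -> 12 lines: wcjga orfqx yxb vtk cxk kqe dhzkz ukoy yrgiu fkd dmwfz zdfe
Final line 2: orfqx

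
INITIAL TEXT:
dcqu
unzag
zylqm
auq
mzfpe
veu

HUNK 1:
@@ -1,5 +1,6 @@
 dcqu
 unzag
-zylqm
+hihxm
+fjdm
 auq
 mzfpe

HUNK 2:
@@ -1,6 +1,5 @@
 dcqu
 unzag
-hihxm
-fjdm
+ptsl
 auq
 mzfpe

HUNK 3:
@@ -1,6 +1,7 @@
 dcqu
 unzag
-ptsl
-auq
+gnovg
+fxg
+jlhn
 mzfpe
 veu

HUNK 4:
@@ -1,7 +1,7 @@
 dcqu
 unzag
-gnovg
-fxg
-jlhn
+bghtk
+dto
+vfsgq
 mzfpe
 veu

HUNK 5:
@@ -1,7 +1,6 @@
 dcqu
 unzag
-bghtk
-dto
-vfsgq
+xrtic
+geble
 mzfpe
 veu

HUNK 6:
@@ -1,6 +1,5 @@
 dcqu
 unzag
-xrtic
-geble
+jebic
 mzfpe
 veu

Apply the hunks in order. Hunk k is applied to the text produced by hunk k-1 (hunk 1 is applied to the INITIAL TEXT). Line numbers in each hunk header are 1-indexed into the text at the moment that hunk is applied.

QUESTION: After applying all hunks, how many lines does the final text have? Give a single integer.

Answer: 5

Derivation:
Hunk 1: at line 1 remove [zylqm] add [hihxm,fjdm] -> 7 lines: dcqu unzag hihxm fjdm auq mzfpe veu
Hunk 2: at line 1 remove [hihxm,fjdm] add [ptsl] -> 6 lines: dcqu unzag ptsl auq mzfpe veu
Hunk 3: at line 1 remove [ptsl,auq] add [gnovg,fxg,jlhn] -> 7 lines: dcqu unzag gnovg fxg jlhn mzfpe veu
Hunk 4: at line 1 remove [gnovg,fxg,jlhn] add [bghtk,dto,vfsgq] -> 7 lines: dcqu unzag bghtk dto vfsgq mzfpe veu
Hunk 5: at line 1 remove [bghtk,dto,vfsgq] add [xrtic,geble] -> 6 lines: dcqu unzag xrtic geble mzfpe veu
Hunk 6: at line 1 remove [xrtic,geble] add [jebic] -> 5 lines: dcqu unzag jebic mzfpe veu
Final line count: 5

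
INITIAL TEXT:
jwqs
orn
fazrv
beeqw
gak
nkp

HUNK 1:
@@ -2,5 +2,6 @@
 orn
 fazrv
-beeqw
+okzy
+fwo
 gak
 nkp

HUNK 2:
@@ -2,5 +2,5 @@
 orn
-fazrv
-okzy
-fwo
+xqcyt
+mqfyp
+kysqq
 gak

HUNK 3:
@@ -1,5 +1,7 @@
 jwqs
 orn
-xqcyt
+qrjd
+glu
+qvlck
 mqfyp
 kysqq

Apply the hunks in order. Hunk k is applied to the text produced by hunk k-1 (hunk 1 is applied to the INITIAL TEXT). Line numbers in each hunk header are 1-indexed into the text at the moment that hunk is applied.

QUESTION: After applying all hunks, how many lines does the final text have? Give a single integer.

Answer: 9

Derivation:
Hunk 1: at line 2 remove [beeqw] add [okzy,fwo] -> 7 lines: jwqs orn fazrv okzy fwo gak nkp
Hunk 2: at line 2 remove [fazrv,okzy,fwo] add [xqcyt,mqfyp,kysqq] -> 7 lines: jwqs orn xqcyt mqfyp kysqq gak nkp
Hunk 3: at line 1 remove [xqcyt] add [qrjd,glu,qvlck] -> 9 lines: jwqs orn qrjd glu qvlck mqfyp kysqq gak nkp
Final line count: 9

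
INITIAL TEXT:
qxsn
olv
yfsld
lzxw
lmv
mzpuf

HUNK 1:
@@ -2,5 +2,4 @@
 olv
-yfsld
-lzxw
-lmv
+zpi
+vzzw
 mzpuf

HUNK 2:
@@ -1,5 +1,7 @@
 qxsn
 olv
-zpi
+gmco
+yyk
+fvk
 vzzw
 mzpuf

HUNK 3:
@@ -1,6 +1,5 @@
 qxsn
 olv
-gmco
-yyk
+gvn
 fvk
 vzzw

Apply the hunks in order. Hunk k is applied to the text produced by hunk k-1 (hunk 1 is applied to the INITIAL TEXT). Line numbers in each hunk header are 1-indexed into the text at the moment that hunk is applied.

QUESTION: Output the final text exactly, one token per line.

Hunk 1: at line 2 remove [yfsld,lzxw,lmv] add [zpi,vzzw] -> 5 lines: qxsn olv zpi vzzw mzpuf
Hunk 2: at line 1 remove [zpi] add [gmco,yyk,fvk] -> 7 lines: qxsn olv gmco yyk fvk vzzw mzpuf
Hunk 3: at line 1 remove [gmco,yyk] add [gvn] -> 6 lines: qxsn olv gvn fvk vzzw mzpuf

Answer: qxsn
olv
gvn
fvk
vzzw
mzpuf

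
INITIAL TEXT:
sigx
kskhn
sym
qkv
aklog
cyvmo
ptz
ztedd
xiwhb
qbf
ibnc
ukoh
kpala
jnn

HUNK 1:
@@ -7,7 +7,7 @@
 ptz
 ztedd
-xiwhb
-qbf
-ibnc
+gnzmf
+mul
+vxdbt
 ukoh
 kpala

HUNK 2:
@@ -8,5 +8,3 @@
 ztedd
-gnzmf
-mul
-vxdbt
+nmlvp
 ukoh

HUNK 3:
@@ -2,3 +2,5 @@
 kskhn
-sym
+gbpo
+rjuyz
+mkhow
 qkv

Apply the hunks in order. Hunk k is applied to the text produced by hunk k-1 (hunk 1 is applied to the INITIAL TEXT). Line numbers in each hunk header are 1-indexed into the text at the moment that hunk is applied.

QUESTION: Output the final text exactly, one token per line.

Hunk 1: at line 7 remove [xiwhb,qbf,ibnc] add [gnzmf,mul,vxdbt] -> 14 lines: sigx kskhn sym qkv aklog cyvmo ptz ztedd gnzmf mul vxdbt ukoh kpala jnn
Hunk 2: at line 8 remove [gnzmf,mul,vxdbt] add [nmlvp] -> 12 lines: sigx kskhn sym qkv aklog cyvmo ptz ztedd nmlvp ukoh kpala jnn
Hunk 3: at line 2 remove [sym] add [gbpo,rjuyz,mkhow] -> 14 lines: sigx kskhn gbpo rjuyz mkhow qkv aklog cyvmo ptz ztedd nmlvp ukoh kpala jnn

Answer: sigx
kskhn
gbpo
rjuyz
mkhow
qkv
aklog
cyvmo
ptz
ztedd
nmlvp
ukoh
kpala
jnn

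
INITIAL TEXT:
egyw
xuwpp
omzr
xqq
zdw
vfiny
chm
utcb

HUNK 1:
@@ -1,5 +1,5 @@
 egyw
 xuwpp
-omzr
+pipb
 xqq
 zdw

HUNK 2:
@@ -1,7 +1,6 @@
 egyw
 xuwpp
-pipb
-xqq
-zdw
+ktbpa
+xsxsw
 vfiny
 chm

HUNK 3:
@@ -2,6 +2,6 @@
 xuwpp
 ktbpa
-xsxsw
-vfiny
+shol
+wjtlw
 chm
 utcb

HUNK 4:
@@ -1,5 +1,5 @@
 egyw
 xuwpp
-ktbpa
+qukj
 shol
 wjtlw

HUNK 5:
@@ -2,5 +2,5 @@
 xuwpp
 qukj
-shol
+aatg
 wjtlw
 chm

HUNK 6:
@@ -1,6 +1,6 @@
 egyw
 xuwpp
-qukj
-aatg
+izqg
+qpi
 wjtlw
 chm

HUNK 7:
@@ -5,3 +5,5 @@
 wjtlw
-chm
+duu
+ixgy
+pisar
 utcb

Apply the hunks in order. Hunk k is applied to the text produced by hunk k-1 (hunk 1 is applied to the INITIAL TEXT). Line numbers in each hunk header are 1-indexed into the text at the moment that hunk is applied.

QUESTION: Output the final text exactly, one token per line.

Answer: egyw
xuwpp
izqg
qpi
wjtlw
duu
ixgy
pisar
utcb

Derivation:
Hunk 1: at line 1 remove [omzr] add [pipb] -> 8 lines: egyw xuwpp pipb xqq zdw vfiny chm utcb
Hunk 2: at line 1 remove [pipb,xqq,zdw] add [ktbpa,xsxsw] -> 7 lines: egyw xuwpp ktbpa xsxsw vfiny chm utcb
Hunk 3: at line 2 remove [xsxsw,vfiny] add [shol,wjtlw] -> 7 lines: egyw xuwpp ktbpa shol wjtlw chm utcb
Hunk 4: at line 1 remove [ktbpa] add [qukj] -> 7 lines: egyw xuwpp qukj shol wjtlw chm utcb
Hunk 5: at line 2 remove [shol] add [aatg] -> 7 lines: egyw xuwpp qukj aatg wjtlw chm utcb
Hunk 6: at line 1 remove [qukj,aatg] add [izqg,qpi] -> 7 lines: egyw xuwpp izqg qpi wjtlw chm utcb
Hunk 7: at line 5 remove [chm] add [duu,ixgy,pisar] -> 9 lines: egyw xuwpp izqg qpi wjtlw duu ixgy pisar utcb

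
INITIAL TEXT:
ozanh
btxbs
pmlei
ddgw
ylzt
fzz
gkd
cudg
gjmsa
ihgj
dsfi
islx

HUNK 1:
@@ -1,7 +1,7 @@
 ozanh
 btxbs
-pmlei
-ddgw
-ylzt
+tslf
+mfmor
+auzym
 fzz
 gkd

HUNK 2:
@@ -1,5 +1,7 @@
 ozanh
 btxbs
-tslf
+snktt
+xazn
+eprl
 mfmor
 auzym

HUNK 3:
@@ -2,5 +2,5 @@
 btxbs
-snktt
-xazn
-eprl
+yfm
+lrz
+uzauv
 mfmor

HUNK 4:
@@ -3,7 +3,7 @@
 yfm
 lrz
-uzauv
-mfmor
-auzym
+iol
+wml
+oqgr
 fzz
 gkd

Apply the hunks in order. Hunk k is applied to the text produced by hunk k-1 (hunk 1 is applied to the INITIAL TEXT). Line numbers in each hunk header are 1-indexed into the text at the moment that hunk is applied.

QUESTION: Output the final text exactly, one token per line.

Answer: ozanh
btxbs
yfm
lrz
iol
wml
oqgr
fzz
gkd
cudg
gjmsa
ihgj
dsfi
islx

Derivation:
Hunk 1: at line 1 remove [pmlei,ddgw,ylzt] add [tslf,mfmor,auzym] -> 12 lines: ozanh btxbs tslf mfmor auzym fzz gkd cudg gjmsa ihgj dsfi islx
Hunk 2: at line 1 remove [tslf] add [snktt,xazn,eprl] -> 14 lines: ozanh btxbs snktt xazn eprl mfmor auzym fzz gkd cudg gjmsa ihgj dsfi islx
Hunk 3: at line 2 remove [snktt,xazn,eprl] add [yfm,lrz,uzauv] -> 14 lines: ozanh btxbs yfm lrz uzauv mfmor auzym fzz gkd cudg gjmsa ihgj dsfi islx
Hunk 4: at line 3 remove [uzauv,mfmor,auzym] add [iol,wml,oqgr] -> 14 lines: ozanh btxbs yfm lrz iol wml oqgr fzz gkd cudg gjmsa ihgj dsfi islx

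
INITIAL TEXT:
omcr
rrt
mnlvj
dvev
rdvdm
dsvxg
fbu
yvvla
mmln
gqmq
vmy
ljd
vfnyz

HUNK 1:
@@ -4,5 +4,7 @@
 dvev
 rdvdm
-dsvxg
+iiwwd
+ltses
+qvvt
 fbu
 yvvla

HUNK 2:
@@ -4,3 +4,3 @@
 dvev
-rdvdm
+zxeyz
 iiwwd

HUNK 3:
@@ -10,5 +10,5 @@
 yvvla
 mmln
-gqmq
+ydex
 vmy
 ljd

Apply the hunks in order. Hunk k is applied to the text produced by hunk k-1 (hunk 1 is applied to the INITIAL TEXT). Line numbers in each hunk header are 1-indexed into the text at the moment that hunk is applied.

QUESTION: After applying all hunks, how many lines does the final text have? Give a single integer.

Answer: 15

Derivation:
Hunk 1: at line 4 remove [dsvxg] add [iiwwd,ltses,qvvt] -> 15 lines: omcr rrt mnlvj dvev rdvdm iiwwd ltses qvvt fbu yvvla mmln gqmq vmy ljd vfnyz
Hunk 2: at line 4 remove [rdvdm] add [zxeyz] -> 15 lines: omcr rrt mnlvj dvev zxeyz iiwwd ltses qvvt fbu yvvla mmln gqmq vmy ljd vfnyz
Hunk 3: at line 10 remove [gqmq] add [ydex] -> 15 lines: omcr rrt mnlvj dvev zxeyz iiwwd ltses qvvt fbu yvvla mmln ydex vmy ljd vfnyz
Final line count: 15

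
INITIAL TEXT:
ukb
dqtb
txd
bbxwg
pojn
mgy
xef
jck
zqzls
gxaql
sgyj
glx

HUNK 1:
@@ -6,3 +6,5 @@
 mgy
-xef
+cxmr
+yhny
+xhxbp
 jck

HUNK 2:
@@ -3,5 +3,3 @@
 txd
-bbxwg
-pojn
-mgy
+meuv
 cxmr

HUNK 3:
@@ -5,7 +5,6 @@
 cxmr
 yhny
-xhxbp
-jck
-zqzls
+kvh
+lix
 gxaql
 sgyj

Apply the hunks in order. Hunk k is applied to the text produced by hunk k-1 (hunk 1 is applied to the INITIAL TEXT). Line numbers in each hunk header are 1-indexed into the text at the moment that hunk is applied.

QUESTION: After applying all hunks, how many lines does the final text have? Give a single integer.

Answer: 11

Derivation:
Hunk 1: at line 6 remove [xef] add [cxmr,yhny,xhxbp] -> 14 lines: ukb dqtb txd bbxwg pojn mgy cxmr yhny xhxbp jck zqzls gxaql sgyj glx
Hunk 2: at line 3 remove [bbxwg,pojn,mgy] add [meuv] -> 12 lines: ukb dqtb txd meuv cxmr yhny xhxbp jck zqzls gxaql sgyj glx
Hunk 3: at line 5 remove [xhxbp,jck,zqzls] add [kvh,lix] -> 11 lines: ukb dqtb txd meuv cxmr yhny kvh lix gxaql sgyj glx
Final line count: 11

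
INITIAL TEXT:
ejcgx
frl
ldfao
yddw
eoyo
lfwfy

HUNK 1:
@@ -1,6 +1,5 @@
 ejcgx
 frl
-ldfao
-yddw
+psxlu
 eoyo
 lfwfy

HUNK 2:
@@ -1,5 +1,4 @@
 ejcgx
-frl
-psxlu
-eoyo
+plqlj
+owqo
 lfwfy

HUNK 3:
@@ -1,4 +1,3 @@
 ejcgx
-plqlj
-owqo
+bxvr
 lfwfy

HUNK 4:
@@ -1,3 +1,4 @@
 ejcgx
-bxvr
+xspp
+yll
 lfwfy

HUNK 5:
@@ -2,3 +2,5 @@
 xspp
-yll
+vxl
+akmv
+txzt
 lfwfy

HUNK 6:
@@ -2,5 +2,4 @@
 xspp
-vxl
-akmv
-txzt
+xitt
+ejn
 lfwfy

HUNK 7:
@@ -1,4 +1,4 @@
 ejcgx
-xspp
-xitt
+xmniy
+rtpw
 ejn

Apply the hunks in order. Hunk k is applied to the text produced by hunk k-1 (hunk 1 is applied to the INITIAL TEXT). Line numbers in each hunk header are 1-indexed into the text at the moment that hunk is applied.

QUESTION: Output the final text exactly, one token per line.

Answer: ejcgx
xmniy
rtpw
ejn
lfwfy

Derivation:
Hunk 1: at line 1 remove [ldfao,yddw] add [psxlu] -> 5 lines: ejcgx frl psxlu eoyo lfwfy
Hunk 2: at line 1 remove [frl,psxlu,eoyo] add [plqlj,owqo] -> 4 lines: ejcgx plqlj owqo lfwfy
Hunk 3: at line 1 remove [plqlj,owqo] add [bxvr] -> 3 lines: ejcgx bxvr lfwfy
Hunk 4: at line 1 remove [bxvr] add [xspp,yll] -> 4 lines: ejcgx xspp yll lfwfy
Hunk 5: at line 2 remove [yll] add [vxl,akmv,txzt] -> 6 lines: ejcgx xspp vxl akmv txzt lfwfy
Hunk 6: at line 2 remove [vxl,akmv,txzt] add [xitt,ejn] -> 5 lines: ejcgx xspp xitt ejn lfwfy
Hunk 7: at line 1 remove [xspp,xitt] add [xmniy,rtpw] -> 5 lines: ejcgx xmniy rtpw ejn lfwfy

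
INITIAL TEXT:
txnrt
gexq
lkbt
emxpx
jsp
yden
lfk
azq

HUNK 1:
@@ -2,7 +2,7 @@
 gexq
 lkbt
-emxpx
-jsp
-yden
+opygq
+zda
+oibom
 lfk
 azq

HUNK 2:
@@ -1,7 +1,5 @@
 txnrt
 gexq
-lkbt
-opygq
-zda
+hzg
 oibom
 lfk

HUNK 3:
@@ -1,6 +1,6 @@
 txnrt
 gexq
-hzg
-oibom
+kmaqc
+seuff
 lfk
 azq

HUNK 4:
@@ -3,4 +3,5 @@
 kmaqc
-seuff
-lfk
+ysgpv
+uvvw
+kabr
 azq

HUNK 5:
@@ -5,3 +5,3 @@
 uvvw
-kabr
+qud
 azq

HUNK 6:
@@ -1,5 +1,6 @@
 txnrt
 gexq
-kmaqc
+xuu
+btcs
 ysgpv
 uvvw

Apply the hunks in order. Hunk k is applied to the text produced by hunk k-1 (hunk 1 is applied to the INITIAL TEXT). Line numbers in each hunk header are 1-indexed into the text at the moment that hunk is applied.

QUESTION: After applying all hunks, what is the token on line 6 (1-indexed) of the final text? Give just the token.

Hunk 1: at line 2 remove [emxpx,jsp,yden] add [opygq,zda,oibom] -> 8 lines: txnrt gexq lkbt opygq zda oibom lfk azq
Hunk 2: at line 1 remove [lkbt,opygq,zda] add [hzg] -> 6 lines: txnrt gexq hzg oibom lfk azq
Hunk 3: at line 1 remove [hzg,oibom] add [kmaqc,seuff] -> 6 lines: txnrt gexq kmaqc seuff lfk azq
Hunk 4: at line 3 remove [seuff,lfk] add [ysgpv,uvvw,kabr] -> 7 lines: txnrt gexq kmaqc ysgpv uvvw kabr azq
Hunk 5: at line 5 remove [kabr] add [qud] -> 7 lines: txnrt gexq kmaqc ysgpv uvvw qud azq
Hunk 6: at line 1 remove [kmaqc] add [xuu,btcs] -> 8 lines: txnrt gexq xuu btcs ysgpv uvvw qud azq
Final line 6: uvvw

Answer: uvvw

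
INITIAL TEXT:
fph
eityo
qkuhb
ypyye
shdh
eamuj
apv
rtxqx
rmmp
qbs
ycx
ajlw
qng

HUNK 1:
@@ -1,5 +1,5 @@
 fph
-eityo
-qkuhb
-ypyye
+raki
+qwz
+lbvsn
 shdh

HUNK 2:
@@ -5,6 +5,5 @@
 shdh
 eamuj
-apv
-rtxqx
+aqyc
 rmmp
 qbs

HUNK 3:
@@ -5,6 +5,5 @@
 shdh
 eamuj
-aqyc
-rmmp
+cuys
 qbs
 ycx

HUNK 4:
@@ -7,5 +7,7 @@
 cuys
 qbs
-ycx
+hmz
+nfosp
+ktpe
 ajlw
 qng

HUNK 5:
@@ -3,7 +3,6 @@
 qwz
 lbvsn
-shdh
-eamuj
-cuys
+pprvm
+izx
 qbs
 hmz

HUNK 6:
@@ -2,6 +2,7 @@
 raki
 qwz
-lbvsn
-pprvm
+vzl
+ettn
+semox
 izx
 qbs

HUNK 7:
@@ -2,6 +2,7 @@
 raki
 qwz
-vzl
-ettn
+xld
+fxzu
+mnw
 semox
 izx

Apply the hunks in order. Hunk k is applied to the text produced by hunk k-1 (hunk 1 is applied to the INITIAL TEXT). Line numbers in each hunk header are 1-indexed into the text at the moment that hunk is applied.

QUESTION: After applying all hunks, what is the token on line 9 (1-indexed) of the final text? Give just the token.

Answer: qbs

Derivation:
Hunk 1: at line 1 remove [eityo,qkuhb,ypyye] add [raki,qwz,lbvsn] -> 13 lines: fph raki qwz lbvsn shdh eamuj apv rtxqx rmmp qbs ycx ajlw qng
Hunk 2: at line 5 remove [apv,rtxqx] add [aqyc] -> 12 lines: fph raki qwz lbvsn shdh eamuj aqyc rmmp qbs ycx ajlw qng
Hunk 3: at line 5 remove [aqyc,rmmp] add [cuys] -> 11 lines: fph raki qwz lbvsn shdh eamuj cuys qbs ycx ajlw qng
Hunk 4: at line 7 remove [ycx] add [hmz,nfosp,ktpe] -> 13 lines: fph raki qwz lbvsn shdh eamuj cuys qbs hmz nfosp ktpe ajlw qng
Hunk 5: at line 3 remove [shdh,eamuj,cuys] add [pprvm,izx] -> 12 lines: fph raki qwz lbvsn pprvm izx qbs hmz nfosp ktpe ajlw qng
Hunk 6: at line 2 remove [lbvsn,pprvm] add [vzl,ettn,semox] -> 13 lines: fph raki qwz vzl ettn semox izx qbs hmz nfosp ktpe ajlw qng
Hunk 7: at line 2 remove [vzl,ettn] add [xld,fxzu,mnw] -> 14 lines: fph raki qwz xld fxzu mnw semox izx qbs hmz nfosp ktpe ajlw qng
Final line 9: qbs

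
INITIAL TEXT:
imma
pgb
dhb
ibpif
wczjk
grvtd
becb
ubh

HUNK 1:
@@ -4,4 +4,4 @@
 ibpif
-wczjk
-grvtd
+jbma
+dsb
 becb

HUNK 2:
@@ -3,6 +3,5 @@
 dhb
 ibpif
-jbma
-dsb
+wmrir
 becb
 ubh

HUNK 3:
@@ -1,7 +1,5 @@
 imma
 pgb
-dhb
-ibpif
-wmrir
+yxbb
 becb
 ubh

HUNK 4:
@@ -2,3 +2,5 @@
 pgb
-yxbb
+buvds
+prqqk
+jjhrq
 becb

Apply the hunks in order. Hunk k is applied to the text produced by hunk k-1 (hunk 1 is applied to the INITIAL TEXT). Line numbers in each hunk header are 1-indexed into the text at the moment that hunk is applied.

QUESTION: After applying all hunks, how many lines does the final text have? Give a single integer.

Hunk 1: at line 4 remove [wczjk,grvtd] add [jbma,dsb] -> 8 lines: imma pgb dhb ibpif jbma dsb becb ubh
Hunk 2: at line 3 remove [jbma,dsb] add [wmrir] -> 7 lines: imma pgb dhb ibpif wmrir becb ubh
Hunk 3: at line 1 remove [dhb,ibpif,wmrir] add [yxbb] -> 5 lines: imma pgb yxbb becb ubh
Hunk 4: at line 2 remove [yxbb] add [buvds,prqqk,jjhrq] -> 7 lines: imma pgb buvds prqqk jjhrq becb ubh
Final line count: 7

Answer: 7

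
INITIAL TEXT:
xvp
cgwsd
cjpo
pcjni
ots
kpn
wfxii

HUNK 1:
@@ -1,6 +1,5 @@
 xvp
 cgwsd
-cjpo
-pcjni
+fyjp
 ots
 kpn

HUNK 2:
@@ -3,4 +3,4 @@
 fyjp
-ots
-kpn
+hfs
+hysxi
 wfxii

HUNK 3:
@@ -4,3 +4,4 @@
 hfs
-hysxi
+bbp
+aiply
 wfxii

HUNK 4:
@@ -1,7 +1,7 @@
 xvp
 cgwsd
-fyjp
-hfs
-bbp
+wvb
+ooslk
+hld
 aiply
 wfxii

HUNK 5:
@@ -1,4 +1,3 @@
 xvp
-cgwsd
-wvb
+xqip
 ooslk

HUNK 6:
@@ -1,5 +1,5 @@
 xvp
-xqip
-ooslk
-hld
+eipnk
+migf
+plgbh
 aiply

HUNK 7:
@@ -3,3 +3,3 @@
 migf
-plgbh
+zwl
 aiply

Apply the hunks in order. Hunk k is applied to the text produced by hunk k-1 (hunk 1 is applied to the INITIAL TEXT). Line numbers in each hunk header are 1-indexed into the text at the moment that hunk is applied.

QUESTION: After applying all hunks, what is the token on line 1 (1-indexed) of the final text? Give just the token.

Answer: xvp

Derivation:
Hunk 1: at line 1 remove [cjpo,pcjni] add [fyjp] -> 6 lines: xvp cgwsd fyjp ots kpn wfxii
Hunk 2: at line 3 remove [ots,kpn] add [hfs,hysxi] -> 6 lines: xvp cgwsd fyjp hfs hysxi wfxii
Hunk 3: at line 4 remove [hysxi] add [bbp,aiply] -> 7 lines: xvp cgwsd fyjp hfs bbp aiply wfxii
Hunk 4: at line 1 remove [fyjp,hfs,bbp] add [wvb,ooslk,hld] -> 7 lines: xvp cgwsd wvb ooslk hld aiply wfxii
Hunk 5: at line 1 remove [cgwsd,wvb] add [xqip] -> 6 lines: xvp xqip ooslk hld aiply wfxii
Hunk 6: at line 1 remove [xqip,ooslk,hld] add [eipnk,migf,plgbh] -> 6 lines: xvp eipnk migf plgbh aiply wfxii
Hunk 7: at line 3 remove [plgbh] add [zwl] -> 6 lines: xvp eipnk migf zwl aiply wfxii
Final line 1: xvp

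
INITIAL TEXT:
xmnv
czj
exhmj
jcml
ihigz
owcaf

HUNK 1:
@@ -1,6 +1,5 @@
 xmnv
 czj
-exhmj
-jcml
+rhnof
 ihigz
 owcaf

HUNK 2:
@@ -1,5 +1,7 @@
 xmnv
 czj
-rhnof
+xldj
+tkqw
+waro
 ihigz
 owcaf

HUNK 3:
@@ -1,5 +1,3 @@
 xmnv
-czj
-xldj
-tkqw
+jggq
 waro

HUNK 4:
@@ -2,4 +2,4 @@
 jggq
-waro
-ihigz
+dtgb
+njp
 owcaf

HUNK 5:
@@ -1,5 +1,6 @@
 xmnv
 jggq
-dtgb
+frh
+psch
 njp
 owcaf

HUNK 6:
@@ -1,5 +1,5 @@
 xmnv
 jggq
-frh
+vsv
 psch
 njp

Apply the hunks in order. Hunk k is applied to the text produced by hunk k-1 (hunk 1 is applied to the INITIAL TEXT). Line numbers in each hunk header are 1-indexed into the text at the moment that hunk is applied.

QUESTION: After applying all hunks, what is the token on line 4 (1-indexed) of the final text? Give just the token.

Answer: psch

Derivation:
Hunk 1: at line 1 remove [exhmj,jcml] add [rhnof] -> 5 lines: xmnv czj rhnof ihigz owcaf
Hunk 2: at line 1 remove [rhnof] add [xldj,tkqw,waro] -> 7 lines: xmnv czj xldj tkqw waro ihigz owcaf
Hunk 3: at line 1 remove [czj,xldj,tkqw] add [jggq] -> 5 lines: xmnv jggq waro ihigz owcaf
Hunk 4: at line 2 remove [waro,ihigz] add [dtgb,njp] -> 5 lines: xmnv jggq dtgb njp owcaf
Hunk 5: at line 1 remove [dtgb] add [frh,psch] -> 6 lines: xmnv jggq frh psch njp owcaf
Hunk 6: at line 1 remove [frh] add [vsv] -> 6 lines: xmnv jggq vsv psch njp owcaf
Final line 4: psch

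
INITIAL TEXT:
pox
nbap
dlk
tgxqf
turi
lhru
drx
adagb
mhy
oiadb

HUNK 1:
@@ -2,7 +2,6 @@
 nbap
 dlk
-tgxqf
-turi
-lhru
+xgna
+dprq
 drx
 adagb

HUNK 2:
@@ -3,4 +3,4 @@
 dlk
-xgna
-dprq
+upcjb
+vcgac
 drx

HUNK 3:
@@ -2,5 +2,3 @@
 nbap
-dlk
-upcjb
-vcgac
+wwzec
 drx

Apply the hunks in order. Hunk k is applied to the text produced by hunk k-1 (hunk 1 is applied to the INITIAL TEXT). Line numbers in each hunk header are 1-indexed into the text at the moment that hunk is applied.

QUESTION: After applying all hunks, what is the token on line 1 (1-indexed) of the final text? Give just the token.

Answer: pox

Derivation:
Hunk 1: at line 2 remove [tgxqf,turi,lhru] add [xgna,dprq] -> 9 lines: pox nbap dlk xgna dprq drx adagb mhy oiadb
Hunk 2: at line 3 remove [xgna,dprq] add [upcjb,vcgac] -> 9 lines: pox nbap dlk upcjb vcgac drx adagb mhy oiadb
Hunk 3: at line 2 remove [dlk,upcjb,vcgac] add [wwzec] -> 7 lines: pox nbap wwzec drx adagb mhy oiadb
Final line 1: pox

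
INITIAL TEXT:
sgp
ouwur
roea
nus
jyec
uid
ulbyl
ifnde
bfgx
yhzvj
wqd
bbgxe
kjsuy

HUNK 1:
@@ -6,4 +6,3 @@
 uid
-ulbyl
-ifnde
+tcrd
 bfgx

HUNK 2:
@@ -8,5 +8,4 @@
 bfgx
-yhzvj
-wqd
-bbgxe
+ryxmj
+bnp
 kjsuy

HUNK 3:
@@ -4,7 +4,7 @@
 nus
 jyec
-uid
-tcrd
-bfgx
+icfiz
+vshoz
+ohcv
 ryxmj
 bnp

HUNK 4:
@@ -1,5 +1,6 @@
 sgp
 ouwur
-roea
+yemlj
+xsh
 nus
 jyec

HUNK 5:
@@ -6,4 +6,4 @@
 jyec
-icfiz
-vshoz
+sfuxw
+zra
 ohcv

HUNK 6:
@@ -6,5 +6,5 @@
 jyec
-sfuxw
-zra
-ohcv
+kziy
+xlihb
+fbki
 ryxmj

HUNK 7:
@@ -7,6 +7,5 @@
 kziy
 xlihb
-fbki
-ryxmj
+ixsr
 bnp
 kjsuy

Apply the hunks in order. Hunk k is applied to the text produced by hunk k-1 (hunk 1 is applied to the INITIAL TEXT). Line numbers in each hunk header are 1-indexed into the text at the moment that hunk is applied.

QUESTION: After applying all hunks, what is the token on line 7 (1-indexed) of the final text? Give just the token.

Answer: kziy

Derivation:
Hunk 1: at line 6 remove [ulbyl,ifnde] add [tcrd] -> 12 lines: sgp ouwur roea nus jyec uid tcrd bfgx yhzvj wqd bbgxe kjsuy
Hunk 2: at line 8 remove [yhzvj,wqd,bbgxe] add [ryxmj,bnp] -> 11 lines: sgp ouwur roea nus jyec uid tcrd bfgx ryxmj bnp kjsuy
Hunk 3: at line 4 remove [uid,tcrd,bfgx] add [icfiz,vshoz,ohcv] -> 11 lines: sgp ouwur roea nus jyec icfiz vshoz ohcv ryxmj bnp kjsuy
Hunk 4: at line 1 remove [roea] add [yemlj,xsh] -> 12 lines: sgp ouwur yemlj xsh nus jyec icfiz vshoz ohcv ryxmj bnp kjsuy
Hunk 5: at line 6 remove [icfiz,vshoz] add [sfuxw,zra] -> 12 lines: sgp ouwur yemlj xsh nus jyec sfuxw zra ohcv ryxmj bnp kjsuy
Hunk 6: at line 6 remove [sfuxw,zra,ohcv] add [kziy,xlihb,fbki] -> 12 lines: sgp ouwur yemlj xsh nus jyec kziy xlihb fbki ryxmj bnp kjsuy
Hunk 7: at line 7 remove [fbki,ryxmj] add [ixsr] -> 11 lines: sgp ouwur yemlj xsh nus jyec kziy xlihb ixsr bnp kjsuy
Final line 7: kziy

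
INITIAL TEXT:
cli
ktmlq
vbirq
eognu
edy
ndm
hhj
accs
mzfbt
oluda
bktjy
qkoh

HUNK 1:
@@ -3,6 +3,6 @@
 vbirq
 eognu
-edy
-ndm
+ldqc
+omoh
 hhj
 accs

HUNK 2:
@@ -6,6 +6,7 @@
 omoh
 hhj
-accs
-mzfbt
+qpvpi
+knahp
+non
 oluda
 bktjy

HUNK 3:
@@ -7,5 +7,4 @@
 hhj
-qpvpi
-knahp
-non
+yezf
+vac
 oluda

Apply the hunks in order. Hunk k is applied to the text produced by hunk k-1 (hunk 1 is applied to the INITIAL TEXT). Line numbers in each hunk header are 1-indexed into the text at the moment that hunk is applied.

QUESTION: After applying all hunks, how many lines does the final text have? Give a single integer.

Answer: 12

Derivation:
Hunk 1: at line 3 remove [edy,ndm] add [ldqc,omoh] -> 12 lines: cli ktmlq vbirq eognu ldqc omoh hhj accs mzfbt oluda bktjy qkoh
Hunk 2: at line 6 remove [accs,mzfbt] add [qpvpi,knahp,non] -> 13 lines: cli ktmlq vbirq eognu ldqc omoh hhj qpvpi knahp non oluda bktjy qkoh
Hunk 3: at line 7 remove [qpvpi,knahp,non] add [yezf,vac] -> 12 lines: cli ktmlq vbirq eognu ldqc omoh hhj yezf vac oluda bktjy qkoh
Final line count: 12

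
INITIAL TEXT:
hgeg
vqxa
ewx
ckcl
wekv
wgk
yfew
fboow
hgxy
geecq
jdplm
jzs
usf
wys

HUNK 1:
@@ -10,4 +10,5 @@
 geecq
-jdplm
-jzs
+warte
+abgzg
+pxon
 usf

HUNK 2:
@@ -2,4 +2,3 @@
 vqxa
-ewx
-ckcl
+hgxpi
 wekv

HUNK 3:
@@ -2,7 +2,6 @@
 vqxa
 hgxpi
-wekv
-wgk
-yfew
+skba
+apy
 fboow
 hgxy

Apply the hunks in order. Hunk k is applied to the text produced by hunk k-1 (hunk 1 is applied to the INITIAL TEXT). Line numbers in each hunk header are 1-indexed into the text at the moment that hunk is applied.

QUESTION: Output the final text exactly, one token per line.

Answer: hgeg
vqxa
hgxpi
skba
apy
fboow
hgxy
geecq
warte
abgzg
pxon
usf
wys

Derivation:
Hunk 1: at line 10 remove [jdplm,jzs] add [warte,abgzg,pxon] -> 15 lines: hgeg vqxa ewx ckcl wekv wgk yfew fboow hgxy geecq warte abgzg pxon usf wys
Hunk 2: at line 2 remove [ewx,ckcl] add [hgxpi] -> 14 lines: hgeg vqxa hgxpi wekv wgk yfew fboow hgxy geecq warte abgzg pxon usf wys
Hunk 3: at line 2 remove [wekv,wgk,yfew] add [skba,apy] -> 13 lines: hgeg vqxa hgxpi skba apy fboow hgxy geecq warte abgzg pxon usf wys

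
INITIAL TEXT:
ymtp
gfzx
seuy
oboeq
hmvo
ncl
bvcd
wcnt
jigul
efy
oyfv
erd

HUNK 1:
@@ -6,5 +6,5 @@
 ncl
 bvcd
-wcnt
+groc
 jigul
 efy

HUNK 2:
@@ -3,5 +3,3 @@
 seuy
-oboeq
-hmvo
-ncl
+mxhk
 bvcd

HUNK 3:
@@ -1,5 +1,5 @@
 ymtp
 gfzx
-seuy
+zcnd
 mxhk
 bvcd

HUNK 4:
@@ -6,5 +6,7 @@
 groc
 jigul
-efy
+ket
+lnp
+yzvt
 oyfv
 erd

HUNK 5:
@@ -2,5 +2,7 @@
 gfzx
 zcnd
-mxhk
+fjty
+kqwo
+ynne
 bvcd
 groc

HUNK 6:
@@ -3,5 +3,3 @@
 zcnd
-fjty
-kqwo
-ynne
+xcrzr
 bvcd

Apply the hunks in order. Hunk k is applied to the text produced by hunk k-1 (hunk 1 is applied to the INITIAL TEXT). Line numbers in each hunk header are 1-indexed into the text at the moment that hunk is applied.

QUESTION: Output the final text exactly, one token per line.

Answer: ymtp
gfzx
zcnd
xcrzr
bvcd
groc
jigul
ket
lnp
yzvt
oyfv
erd

Derivation:
Hunk 1: at line 6 remove [wcnt] add [groc] -> 12 lines: ymtp gfzx seuy oboeq hmvo ncl bvcd groc jigul efy oyfv erd
Hunk 2: at line 3 remove [oboeq,hmvo,ncl] add [mxhk] -> 10 lines: ymtp gfzx seuy mxhk bvcd groc jigul efy oyfv erd
Hunk 3: at line 1 remove [seuy] add [zcnd] -> 10 lines: ymtp gfzx zcnd mxhk bvcd groc jigul efy oyfv erd
Hunk 4: at line 6 remove [efy] add [ket,lnp,yzvt] -> 12 lines: ymtp gfzx zcnd mxhk bvcd groc jigul ket lnp yzvt oyfv erd
Hunk 5: at line 2 remove [mxhk] add [fjty,kqwo,ynne] -> 14 lines: ymtp gfzx zcnd fjty kqwo ynne bvcd groc jigul ket lnp yzvt oyfv erd
Hunk 6: at line 3 remove [fjty,kqwo,ynne] add [xcrzr] -> 12 lines: ymtp gfzx zcnd xcrzr bvcd groc jigul ket lnp yzvt oyfv erd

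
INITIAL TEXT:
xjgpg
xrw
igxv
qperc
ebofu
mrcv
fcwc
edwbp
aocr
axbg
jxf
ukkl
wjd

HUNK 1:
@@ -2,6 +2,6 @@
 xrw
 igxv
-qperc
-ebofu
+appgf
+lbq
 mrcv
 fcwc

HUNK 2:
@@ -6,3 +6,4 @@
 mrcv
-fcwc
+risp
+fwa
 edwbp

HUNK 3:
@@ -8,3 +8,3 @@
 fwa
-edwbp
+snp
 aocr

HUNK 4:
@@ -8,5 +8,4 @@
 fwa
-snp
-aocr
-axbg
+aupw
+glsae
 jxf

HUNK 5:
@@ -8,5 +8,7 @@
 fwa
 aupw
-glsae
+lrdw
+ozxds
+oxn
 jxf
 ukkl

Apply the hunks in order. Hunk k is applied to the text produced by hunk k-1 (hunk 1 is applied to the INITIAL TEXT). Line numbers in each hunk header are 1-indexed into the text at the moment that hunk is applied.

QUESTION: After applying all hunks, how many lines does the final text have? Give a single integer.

Hunk 1: at line 2 remove [qperc,ebofu] add [appgf,lbq] -> 13 lines: xjgpg xrw igxv appgf lbq mrcv fcwc edwbp aocr axbg jxf ukkl wjd
Hunk 2: at line 6 remove [fcwc] add [risp,fwa] -> 14 lines: xjgpg xrw igxv appgf lbq mrcv risp fwa edwbp aocr axbg jxf ukkl wjd
Hunk 3: at line 8 remove [edwbp] add [snp] -> 14 lines: xjgpg xrw igxv appgf lbq mrcv risp fwa snp aocr axbg jxf ukkl wjd
Hunk 4: at line 8 remove [snp,aocr,axbg] add [aupw,glsae] -> 13 lines: xjgpg xrw igxv appgf lbq mrcv risp fwa aupw glsae jxf ukkl wjd
Hunk 5: at line 8 remove [glsae] add [lrdw,ozxds,oxn] -> 15 lines: xjgpg xrw igxv appgf lbq mrcv risp fwa aupw lrdw ozxds oxn jxf ukkl wjd
Final line count: 15

Answer: 15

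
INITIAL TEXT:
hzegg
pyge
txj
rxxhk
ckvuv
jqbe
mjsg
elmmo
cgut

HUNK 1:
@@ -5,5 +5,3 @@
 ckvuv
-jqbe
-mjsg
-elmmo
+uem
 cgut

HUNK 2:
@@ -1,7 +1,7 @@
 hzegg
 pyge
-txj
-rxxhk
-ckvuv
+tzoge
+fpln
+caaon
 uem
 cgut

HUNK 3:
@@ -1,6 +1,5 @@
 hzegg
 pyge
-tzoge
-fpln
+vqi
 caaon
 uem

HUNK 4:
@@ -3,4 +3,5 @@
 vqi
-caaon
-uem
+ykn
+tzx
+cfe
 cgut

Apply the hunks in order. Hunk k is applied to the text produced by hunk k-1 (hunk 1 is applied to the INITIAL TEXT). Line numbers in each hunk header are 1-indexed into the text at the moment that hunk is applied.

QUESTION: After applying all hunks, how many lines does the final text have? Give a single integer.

Answer: 7

Derivation:
Hunk 1: at line 5 remove [jqbe,mjsg,elmmo] add [uem] -> 7 lines: hzegg pyge txj rxxhk ckvuv uem cgut
Hunk 2: at line 1 remove [txj,rxxhk,ckvuv] add [tzoge,fpln,caaon] -> 7 lines: hzegg pyge tzoge fpln caaon uem cgut
Hunk 3: at line 1 remove [tzoge,fpln] add [vqi] -> 6 lines: hzegg pyge vqi caaon uem cgut
Hunk 4: at line 3 remove [caaon,uem] add [ykn,tzx,cfe] -> 7 lines: hzegg pyge vqi ykn tzx cfe cgut
Final line count: 7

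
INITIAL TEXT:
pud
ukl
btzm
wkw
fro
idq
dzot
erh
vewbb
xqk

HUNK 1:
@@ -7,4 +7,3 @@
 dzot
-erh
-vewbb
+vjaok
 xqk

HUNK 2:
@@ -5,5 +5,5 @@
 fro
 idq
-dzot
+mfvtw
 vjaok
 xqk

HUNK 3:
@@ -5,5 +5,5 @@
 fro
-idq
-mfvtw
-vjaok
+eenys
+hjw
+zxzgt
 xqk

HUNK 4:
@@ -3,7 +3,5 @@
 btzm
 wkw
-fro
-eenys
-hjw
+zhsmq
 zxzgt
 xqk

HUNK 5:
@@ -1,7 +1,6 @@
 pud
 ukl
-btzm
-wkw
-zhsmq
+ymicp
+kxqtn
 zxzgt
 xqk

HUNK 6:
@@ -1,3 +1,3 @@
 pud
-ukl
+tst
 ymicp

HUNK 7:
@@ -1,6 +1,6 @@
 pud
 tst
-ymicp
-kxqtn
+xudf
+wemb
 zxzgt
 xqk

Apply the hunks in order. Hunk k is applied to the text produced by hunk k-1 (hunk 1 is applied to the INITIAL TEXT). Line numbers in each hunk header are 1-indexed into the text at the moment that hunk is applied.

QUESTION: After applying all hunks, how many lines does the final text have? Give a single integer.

Answer: 6

Derivation:
Hunk 1: at line 7 remove [erh,vewbb] add [vjaok] -> 9 lines: pud ukl btzm wkw fro idq dzot vjaok xqk
Hunk 2: at line 5 remove [dzot] add [mfvtw] -> 9 lines: pud ukl btzm wkw fro idq mfvtw vjaok xqk
Hunk 3: at line 5 remove [idq,mfvtw,vjaok] add [eenys,hjw,zxzgt] -> 9 lines: pud ukl btzm wkw fro eenys hjw zxzgt xqk
Hunk 4: at line 3 remove [fro,eenys,hjw] add [zhsmq] -> 7 lines: pud ukl btzm wkw zhsmq zxzgt xqk
Hunk 5: at line 1 remove [btzm,wkw,zhsmq] add [ymicp,kxqtn] -> 6 lines: pud ukl ymicp kxqtn zxzgt xqk
Hunk 6: at line 1 remove [ukl] add [tst] -> 6 lines: pud tst ymicp kxqtn zxzgt xqk
Hunk 7: at line 1 remove [ymicp,kxqtn] add [xudf,wemb] -> 6 lines: pud tst xudf wemb zxzgt xqk
Final line count: 6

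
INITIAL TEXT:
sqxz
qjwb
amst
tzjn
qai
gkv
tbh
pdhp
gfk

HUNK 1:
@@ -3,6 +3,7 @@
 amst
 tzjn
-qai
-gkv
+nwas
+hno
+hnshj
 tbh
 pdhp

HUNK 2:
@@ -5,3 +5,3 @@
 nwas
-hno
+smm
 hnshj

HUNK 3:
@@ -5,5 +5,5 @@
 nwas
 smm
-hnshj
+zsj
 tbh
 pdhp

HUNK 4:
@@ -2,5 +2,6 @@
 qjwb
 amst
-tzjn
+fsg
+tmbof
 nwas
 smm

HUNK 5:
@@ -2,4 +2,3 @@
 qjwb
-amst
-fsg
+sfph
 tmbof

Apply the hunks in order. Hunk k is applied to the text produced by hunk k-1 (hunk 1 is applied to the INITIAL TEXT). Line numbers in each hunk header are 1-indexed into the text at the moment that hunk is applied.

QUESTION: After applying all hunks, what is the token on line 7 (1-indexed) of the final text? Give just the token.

Answer: zsj

Derivation:
Hunk 1: at line 3 remove [qai,gkv] add [nwas,hno,hnshj] -> 10 lines: sqxz qjwb amst tzjn nwas hno hnshj tbh pdhp gfk
Hunk 2: at line 5 remove [hno] add [smm] -> 10 lines: sqxz qjwb amst tzjn nwas smm hnshj tbh pdhp gfk
Hunk 3: at line 5 remove [hnshj] add [zsj] -> 10 lines: sqxz qjwb amst tzjn nwas smm zsj tbh pdhp gfk
Hunk 4: at line 2 remove [tzjn] add [fsg,tmbof] -> 11 lines: sqxz qjwb amst fsg tmbof nwas smm zsj tbh pdhp gfk
Hunk 5: at line 2 remove [amst,fsg] add [sfph] -> 10 lines: sqxz qjwb sfph tmbof nwas smm zsj tbh pdhp gfk
Final line 7: zsj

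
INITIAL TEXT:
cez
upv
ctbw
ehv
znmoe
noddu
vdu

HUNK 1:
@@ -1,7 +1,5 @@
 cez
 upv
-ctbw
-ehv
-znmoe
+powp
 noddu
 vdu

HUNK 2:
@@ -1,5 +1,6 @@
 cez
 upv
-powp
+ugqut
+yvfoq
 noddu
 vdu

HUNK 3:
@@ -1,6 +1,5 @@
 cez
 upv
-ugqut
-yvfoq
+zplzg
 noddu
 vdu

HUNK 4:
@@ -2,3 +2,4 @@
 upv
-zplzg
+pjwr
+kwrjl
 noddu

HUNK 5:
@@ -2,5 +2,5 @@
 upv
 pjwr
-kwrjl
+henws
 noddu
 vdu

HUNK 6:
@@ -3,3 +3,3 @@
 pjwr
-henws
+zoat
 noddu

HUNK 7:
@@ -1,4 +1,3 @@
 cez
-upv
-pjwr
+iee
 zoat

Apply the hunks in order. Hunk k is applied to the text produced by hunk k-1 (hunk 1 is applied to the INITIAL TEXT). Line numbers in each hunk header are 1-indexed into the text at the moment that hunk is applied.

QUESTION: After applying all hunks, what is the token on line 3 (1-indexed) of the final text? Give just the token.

Hunk 1: at line 1 remove [ctbw,ehv,znmoe] add [powp] -> 5 lines: cez upv powp noddu vdu
Hunk 2: at line 1 remove [powp] add [ugqut,yvfoq] -> 6 lines: cez upv ugqut yvfoq noddu vdu
Hunk 3: at line 1 remove [ugqut,yvfoq] add [zplzg] -> 5 lines: cez upv zplzg noddu vdu
Hunk 4: at line 2 remove [zplzg] add [pjwr,kwrjl] -> 6 lines: cez upv pjwr kwrjl noddu vdu
Hunk 5: at line 2 remove [kwrjl] add [henws] -> 6 lines: cez upv pjwr henws noddu vdu
Hunk 6: at line 3 remove [henws] add [zoat] -> 6 lines: cez upv pjwr zoat noddu vdu
Hunk 7: at line 1 remove [upv,pjwr] add [iee] -> 5 lines: cez iee zoat noddu vdu
Final line 3: zoat

Answer: zoat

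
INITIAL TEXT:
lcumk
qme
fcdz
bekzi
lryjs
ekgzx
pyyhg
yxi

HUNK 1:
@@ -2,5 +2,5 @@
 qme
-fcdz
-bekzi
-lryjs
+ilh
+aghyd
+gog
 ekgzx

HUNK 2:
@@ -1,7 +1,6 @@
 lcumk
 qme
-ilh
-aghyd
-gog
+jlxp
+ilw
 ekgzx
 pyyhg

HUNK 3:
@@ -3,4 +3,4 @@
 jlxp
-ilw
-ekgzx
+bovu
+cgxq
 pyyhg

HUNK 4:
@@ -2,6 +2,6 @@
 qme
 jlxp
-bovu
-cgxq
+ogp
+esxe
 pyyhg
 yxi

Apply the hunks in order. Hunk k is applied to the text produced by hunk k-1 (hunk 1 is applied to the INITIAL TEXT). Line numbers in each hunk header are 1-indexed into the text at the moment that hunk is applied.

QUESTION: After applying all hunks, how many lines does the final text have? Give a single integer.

Hunk 1: at line 2 remove [fcdz,bekzi,lryjs] add [ilh,aghyd,gog] -> 8 lines: lcumk qme ilh aghyd gog ekgzx pyyhg yxi
Hunk 2: at line 1 remove [ilh,aghyd,gog] add [jlxp,ilw] -> 7 lines: lcumk qme jlxp ilw ekgzx pyyhg yxi
Hunk 3: at line 3 remove [ilw,ekgzx] add [bovu,cgxq] -> 7 lines: lcumk qme jlxp bovu cgxq pyyhg yxi
Hunk 4: at line 2 remove [bovu,cgxq] add [ogp,esxe] -> 7 lines: lcumk qme jlxp ogp esxe pyyhg yxi
Final line count: 7

Answer: 7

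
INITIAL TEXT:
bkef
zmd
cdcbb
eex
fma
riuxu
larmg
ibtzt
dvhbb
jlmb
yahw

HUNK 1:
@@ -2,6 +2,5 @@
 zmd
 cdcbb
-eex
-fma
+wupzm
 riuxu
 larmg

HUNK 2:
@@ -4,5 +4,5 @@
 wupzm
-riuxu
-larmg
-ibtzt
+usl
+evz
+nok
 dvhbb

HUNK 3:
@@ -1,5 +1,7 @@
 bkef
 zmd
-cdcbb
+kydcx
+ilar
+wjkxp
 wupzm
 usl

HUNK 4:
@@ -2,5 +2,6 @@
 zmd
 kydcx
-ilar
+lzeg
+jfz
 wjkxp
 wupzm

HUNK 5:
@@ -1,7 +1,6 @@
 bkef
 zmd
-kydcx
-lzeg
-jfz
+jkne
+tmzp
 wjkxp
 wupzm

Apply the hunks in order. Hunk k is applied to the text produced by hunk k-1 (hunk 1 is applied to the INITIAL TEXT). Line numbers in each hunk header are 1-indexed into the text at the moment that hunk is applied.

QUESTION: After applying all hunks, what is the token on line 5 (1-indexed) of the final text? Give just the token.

Answer: wjkxp

Derivation:
Hunk 1: at line 2 remove [eex,fma] add [wupzm] -> 10 lines: bkef zmd cdcbb wupzm riuxu larmg ibtzt dvhbb jlmb yahw
Hunk 2: at line 4 remove [riuxu,larmg,ibtzt] add [usl,evz,nok] -> 10 lines: bkef zmd cdcbb wupzm usl evz nok dvhbb jlmb yahw
Hunk 3: at line 1 remove [cdcbb] add [kydcx,ilar,wjkxp] -> 12 lines: bkef zmd kydcx ilar wjkxp wupzm usl evz nok dvhbb jlmb yahw
Hunk 4: at line 2 remove [ilar] add [lzeg,jfz] -> 13 lines: bkef zmd kydcx lzeg jfz wjkxp wupzm usl evz nok dvhbb jlmb yahw
Hunk 5: at line 1 remove [kydcx,lzeg,jfz] add [jkne,tmzp] -> 12 lines: bkef zmd jkne tmzp wjkxp wupzm usl evz nok dvhbb jlmb yahw
Final line 5: wjkxp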